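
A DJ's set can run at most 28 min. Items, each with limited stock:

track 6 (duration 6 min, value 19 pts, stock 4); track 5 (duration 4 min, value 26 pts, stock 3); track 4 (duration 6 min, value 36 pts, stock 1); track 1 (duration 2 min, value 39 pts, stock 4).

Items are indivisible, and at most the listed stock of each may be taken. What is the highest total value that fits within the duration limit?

270 pts

Top feasible selections:
- 3×track 5 + 1×track 4 + 4×track 1: duration 26, value 270
- 1×track 6 + 2×track 5 + 1×track 4 + 4×track 1: duration 28, value 263
- 1×track 6 + 3×track 5 + 4×track 1: duration 26, value 253
- 2×track 6 + 2×track 5 + 4×track 1: duration 28, value 246
Best: 270 pts.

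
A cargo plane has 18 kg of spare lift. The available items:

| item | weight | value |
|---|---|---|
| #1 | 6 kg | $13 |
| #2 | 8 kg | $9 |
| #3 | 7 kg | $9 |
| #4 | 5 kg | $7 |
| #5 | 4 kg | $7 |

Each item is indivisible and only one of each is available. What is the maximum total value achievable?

Check high-value combinations within 18 kg:
- #1+#3+#5: weight 6+7+4=17, value 13+9+7=29
- #1+#3+#4: weight 6+7+5=18, value 13+9+7=29
- #1+#2+#5: weight 6+8+4=18, value 13+9+7=29
- #1+#4+#5: weight 6+5+4=15, value 13+7+7=27
Best: $29.

$29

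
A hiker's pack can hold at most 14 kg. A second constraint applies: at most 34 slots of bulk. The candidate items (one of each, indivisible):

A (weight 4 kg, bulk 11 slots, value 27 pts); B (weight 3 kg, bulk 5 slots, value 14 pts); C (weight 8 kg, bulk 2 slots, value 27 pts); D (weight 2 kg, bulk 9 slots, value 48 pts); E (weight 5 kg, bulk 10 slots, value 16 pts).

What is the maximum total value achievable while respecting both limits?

102 pts

Feasible sets respecting both limits:
- A+C+D: weight 14, bulk 22, value 102
- A+D+E: weight 11, bulk 30, value 91
- A+B+D: weight 9, bulk 25, value 89
- B+C+D: weight 13, bulk 16, value 89
Best: 102 pts.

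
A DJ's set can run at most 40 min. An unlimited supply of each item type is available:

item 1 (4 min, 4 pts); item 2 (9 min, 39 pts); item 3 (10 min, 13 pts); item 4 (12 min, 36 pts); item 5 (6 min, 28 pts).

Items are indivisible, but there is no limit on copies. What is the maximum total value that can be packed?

179 pts

Best value-per-unit is item 5 at 28/6; filling with it alone gives 6×28 = 168.
Optimal mix: 1×item 2 + 5×item 5 → duration 39, value 179.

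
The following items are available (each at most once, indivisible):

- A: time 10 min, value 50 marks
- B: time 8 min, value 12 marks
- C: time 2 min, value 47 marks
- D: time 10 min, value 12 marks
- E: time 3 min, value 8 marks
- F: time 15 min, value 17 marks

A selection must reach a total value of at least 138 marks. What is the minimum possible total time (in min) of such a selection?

45

Subsets with value ≥ 138, sorted by total time:
- A+B+C+D+F: time 45, value 138
- A+B+C+D+E+F: time 48, value 146
Minimum time: 45 min.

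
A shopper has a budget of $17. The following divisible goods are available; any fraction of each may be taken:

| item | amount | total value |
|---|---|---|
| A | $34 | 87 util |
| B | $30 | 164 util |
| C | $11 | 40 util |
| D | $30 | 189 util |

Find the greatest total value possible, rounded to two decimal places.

107.10

Take in order of value per unit:
- D (189/30 per unit): 17 of 30 → value 17×189/30 = 107.1000, running total 107.10
Total 107.10.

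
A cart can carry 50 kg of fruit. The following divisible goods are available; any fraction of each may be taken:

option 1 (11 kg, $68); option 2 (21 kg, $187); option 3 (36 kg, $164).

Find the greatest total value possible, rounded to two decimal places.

337.00

Take in order of value per unit:
- option 2 (187/21 per unit): all 21 → value 187, running total 187.00
- option 1 (68/11 per unit): all 11 → value 68, running total 255.00
- option 3 (164/36 per unit): 18 of 36 → value 18×164/36 = 82.0000, running total 337.00
Total 337.00.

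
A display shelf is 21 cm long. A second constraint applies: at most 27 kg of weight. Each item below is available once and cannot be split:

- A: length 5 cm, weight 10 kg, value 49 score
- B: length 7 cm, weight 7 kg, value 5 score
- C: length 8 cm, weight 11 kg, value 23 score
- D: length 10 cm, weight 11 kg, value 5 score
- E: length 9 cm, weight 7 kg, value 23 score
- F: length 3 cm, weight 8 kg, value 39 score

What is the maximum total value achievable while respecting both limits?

111 score

Feasible sets respecting both limits:
- A+E+F: length 17, weight 25, value 111
- A+B+F: length 15, weight 25, value 93
- A+F: length 8, weight 18, value 88
- C+E+F: length 20, weight 26, value 85
Best: 111 score.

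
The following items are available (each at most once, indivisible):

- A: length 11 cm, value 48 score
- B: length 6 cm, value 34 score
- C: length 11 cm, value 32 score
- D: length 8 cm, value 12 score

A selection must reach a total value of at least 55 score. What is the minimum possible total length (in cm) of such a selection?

17

Subsets with value ≥ 55, sorted by total length:
- A+B: length 17, value 82
- B+C: length 17, value 66
- A+D: length 19, value 60
Minimum length: 17 cm.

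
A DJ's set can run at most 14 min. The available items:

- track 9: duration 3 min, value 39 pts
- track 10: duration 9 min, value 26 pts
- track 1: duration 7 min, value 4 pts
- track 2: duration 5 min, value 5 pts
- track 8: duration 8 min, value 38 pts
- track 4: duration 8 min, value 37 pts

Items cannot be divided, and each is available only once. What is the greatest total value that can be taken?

77 pts

This is a 0/1 knapsack; check combinations near the capacity.
- track 9+track 8: duration 3+8=11, value 39+38=77
- track 9+track 4: duration 3+8=11, value 39+37=76
- track 9+track 10: duration 3+9=12, value 39+26=65
Best: 77 pts.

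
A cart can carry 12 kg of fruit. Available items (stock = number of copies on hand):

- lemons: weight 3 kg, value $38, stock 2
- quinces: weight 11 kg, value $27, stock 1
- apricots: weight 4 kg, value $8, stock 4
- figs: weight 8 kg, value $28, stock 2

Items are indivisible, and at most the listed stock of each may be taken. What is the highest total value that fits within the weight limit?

$84

Top feasible selections:
- 2×lemons + 1×apricots: weight 10, value 84
- 2×lemons: weight 6, value 76
- 1×lemons + 1×figs: weight 11, value 66
Best: $84.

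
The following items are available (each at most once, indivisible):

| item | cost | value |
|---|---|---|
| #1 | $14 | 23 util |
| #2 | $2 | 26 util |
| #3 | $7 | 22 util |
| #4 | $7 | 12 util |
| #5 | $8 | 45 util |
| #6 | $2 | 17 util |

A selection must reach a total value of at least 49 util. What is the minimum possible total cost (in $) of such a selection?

Subsets with value ≥ 49, sorted by total cost:
- #2+#5: cost 10, value 71
- #5+#6: cost 10, value 62
- #2+#3+#6: cost 11, value 65
- #2+#4+#6: cost 11, value 55
Minimum cost: 10 $.

10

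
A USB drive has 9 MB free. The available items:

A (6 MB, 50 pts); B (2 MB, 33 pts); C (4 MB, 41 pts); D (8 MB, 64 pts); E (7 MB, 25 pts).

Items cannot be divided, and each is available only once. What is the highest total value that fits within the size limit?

This is a 0/1 knapsack; check combinations near the capacity.
- A+B: size 6+2=8, value 50+33=83
- B+C: size 2+4=6, value 33+41=74
- D: size 8, value 64
- B+E: size 2+7=9, value 33+25=58
Best: 83 pts.

83 pts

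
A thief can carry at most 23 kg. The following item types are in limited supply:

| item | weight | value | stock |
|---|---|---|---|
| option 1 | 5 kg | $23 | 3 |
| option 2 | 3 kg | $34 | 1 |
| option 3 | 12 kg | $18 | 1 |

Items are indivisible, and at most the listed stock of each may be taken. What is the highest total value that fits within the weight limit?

$103

Top feasible selections:
- 3×option 1 + 1×option 2: weight 18, value 103
- 2×option 1 + 1×option 2: weight 13, value 80
- 1×option 1 + 1×option 2 + 1×option 3: weight 20, value 75
Best: $103.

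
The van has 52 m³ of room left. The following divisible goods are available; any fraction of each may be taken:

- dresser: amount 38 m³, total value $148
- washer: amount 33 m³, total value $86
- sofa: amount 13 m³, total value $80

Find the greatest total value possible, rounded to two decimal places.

Take in order of value per unit:
- sofa (80/13 per unit): all 13 → value 80, running total 80.00
- dresser (148/38 per unit): all 38 → value 148, running total 228.00
- washer (86/33 per unit): 1 of 33 → value 1×86/33 = 2.6061, running total 230.61
Total 230.61.

230.61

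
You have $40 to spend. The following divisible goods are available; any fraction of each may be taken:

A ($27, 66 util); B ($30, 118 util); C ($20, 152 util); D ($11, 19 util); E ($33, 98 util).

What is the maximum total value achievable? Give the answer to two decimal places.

230.67

Take in order of value per unit:
- C (152/20 per unit): all 20 → value 152, running total 152.00
- B (118/30 per unit): 20 of 30 → value 20×118/30 = 78.6667, running total 230.67
Total 230.67.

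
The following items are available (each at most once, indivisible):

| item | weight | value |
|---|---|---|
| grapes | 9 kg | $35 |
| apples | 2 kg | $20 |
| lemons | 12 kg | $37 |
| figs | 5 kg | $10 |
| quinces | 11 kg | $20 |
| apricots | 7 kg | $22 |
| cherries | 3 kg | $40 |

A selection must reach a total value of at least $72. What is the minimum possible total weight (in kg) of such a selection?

12

Subsets with value ≥ 72, sorted by total weight:
- apples+apricots+cherries: weight 12, value 82
- grapes+cherries: weight 12, value 75
- grapes+apples+cherries: weight 14, value 95
Minimum weight: 12 kg.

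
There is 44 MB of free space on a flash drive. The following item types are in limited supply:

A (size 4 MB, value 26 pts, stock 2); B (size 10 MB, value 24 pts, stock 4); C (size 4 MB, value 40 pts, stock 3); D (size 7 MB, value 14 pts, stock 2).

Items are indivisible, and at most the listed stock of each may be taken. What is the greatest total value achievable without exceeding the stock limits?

224 pts

Best selections within size 44 and stock limits:
- 2×A + 1×B + 3×C + 2×D: size 44, value 224
- 2×A + 2×B + 3×C: size 40, value 220
- 2×A + 1×B + 3×C + 1×D: size 37, value 210
- 1×A + 2×B + 3×C + 1×D: size 43, value 208
Best: 224 pts.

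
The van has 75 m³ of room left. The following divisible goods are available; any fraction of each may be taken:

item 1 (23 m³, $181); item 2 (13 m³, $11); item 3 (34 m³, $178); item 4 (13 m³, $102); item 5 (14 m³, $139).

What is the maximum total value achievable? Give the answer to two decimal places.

552.88

Take in order of value per unit:
- item 5 (139/14 per unit): all 14 → value 139, running total 139.00
- item 1 (181/23 per unit): all 23 → value 181, running total 320.00
- item 4 (102/13 per unit): all 13 → value 102, running total 422.00
- item 3 (178/34 per unit): 25 of 34 → value 25×178/34 = 130.8824, running total 552.88
Total 552.88.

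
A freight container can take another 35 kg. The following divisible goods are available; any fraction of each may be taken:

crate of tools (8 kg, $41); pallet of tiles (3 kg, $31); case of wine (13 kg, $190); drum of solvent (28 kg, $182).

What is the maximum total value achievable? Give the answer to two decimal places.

Take in order of value per unit:
- case of wine (190/13 per unit): all 13 → value 190, running total 190.00
- pallet of tiles (31/3 per unit): all 3 → value 31, running total 221.00
- drum of solvent (182/28 per unit): 19 of 28 → value 19×182/28 = 123.5000, running total 344.50
Total 344.50.

344.50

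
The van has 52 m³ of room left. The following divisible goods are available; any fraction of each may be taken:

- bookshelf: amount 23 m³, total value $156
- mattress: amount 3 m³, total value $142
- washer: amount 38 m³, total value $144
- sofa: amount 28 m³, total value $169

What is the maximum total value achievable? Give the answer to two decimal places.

454.93

Take in order of value per unit:
- mattress (142/3 per unit): all 3 → value 142, running total 142.00
- bookshelf (156/23 per unit): all 23 → value 156, running total 298.00
- sofa (169/28 per unit): 26 of 28 → value 26×169/28 = 156.9286, running total 454.93
Total 454.93.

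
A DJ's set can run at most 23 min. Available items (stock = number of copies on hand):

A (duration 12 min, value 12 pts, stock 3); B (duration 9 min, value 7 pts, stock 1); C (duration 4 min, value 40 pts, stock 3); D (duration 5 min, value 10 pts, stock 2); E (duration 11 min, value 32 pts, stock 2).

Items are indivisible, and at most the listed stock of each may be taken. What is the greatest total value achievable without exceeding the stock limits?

152 pts

Top feasible selections:
- 3×C + 1×E: duration 23, value 152
- 3×C + 2×D: duration 22, value 140
- 3×C + 1×D: duration 17, value 130
- 1×B + 3×C: duration 21, value 127
Best: 152 pts.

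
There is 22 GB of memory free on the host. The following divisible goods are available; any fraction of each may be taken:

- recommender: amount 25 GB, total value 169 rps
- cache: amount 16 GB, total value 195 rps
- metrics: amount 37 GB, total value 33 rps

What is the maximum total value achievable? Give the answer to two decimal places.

235.56

Take in order of value per unit:
- cache (195/16 per unit): all 16 → value 195, running total 195.00
- recommender (169/25 per unit): 6 of 25 → value 6×169/25 = 40.5600, running total 235.56
Total 235.56.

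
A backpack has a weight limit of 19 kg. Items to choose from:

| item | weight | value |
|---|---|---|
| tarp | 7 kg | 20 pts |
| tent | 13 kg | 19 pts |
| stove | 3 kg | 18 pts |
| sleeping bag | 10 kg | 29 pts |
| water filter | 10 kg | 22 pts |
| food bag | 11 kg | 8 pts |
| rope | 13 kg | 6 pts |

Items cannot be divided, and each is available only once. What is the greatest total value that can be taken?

49 pts

This is a 0/1 knapsack; check combinations near the capacity.
- tarp+sleeping bag: weight 7+10=17, value 20+29=49
- stove+sleeping bag: weight 3+10=13, value 18+29=47
- tarp+water filter: weight 7+10=17, value 20+22=42
- stove+water filter: weight 3+10=13, value 18+22=40
Best: 49 pts.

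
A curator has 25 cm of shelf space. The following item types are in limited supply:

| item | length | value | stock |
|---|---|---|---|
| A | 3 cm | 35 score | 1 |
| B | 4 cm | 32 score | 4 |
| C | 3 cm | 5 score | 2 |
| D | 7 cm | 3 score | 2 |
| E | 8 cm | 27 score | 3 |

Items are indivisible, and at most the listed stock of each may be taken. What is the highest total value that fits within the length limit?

Top feasible selections:
- 1×A + 4×B + 2×C: length 25, value 173
- 1×A + 4×B + 1×C: length 22, value 168
Best: 173 score.

173 score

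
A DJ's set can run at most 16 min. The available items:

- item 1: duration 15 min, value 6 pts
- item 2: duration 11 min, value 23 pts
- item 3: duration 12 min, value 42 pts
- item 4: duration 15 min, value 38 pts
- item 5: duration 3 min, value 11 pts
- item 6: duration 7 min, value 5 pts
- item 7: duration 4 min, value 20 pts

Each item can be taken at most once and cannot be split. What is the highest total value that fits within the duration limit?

Check high-value combinations within 16 min:
- item 3+item 7: duration 12+4=16, value 42+20=62
- item 3+item 5: duration 12+3=15, value 42+11=53
- item 2+item 7: duration 11+4=15, value 23+20=43
- item 3: duration 12, value 42
Best: 62 pts.

62 pts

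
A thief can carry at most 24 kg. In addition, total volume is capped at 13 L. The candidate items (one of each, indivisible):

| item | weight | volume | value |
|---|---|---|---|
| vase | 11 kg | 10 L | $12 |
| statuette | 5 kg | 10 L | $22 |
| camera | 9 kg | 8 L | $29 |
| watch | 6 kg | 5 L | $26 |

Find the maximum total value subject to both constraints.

Feasible sets respecting both limits:
- camera+watch: weight 15, volume 13, value 55
- camera: weight 9, volume 8, value 29
- watch: weight 6, volume 5, value 26
- statuette: weight 5, volume 10, value 22
Best: $55.

$55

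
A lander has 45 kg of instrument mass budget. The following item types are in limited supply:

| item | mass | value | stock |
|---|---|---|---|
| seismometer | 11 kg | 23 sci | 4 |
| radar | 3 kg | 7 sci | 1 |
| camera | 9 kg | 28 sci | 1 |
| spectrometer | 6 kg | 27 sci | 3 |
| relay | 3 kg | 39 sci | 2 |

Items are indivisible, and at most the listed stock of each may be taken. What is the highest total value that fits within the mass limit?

210 sci

Top feasible selections:
- 1×seismometer + 1×camera + 3×spectrometer + 2×relay: mass 44, value 210
- 1×radar + 1×camera + 3×spectrometer + 2×relay: mass 36, value 194
- 1×seismometer + 1×radar + 1×camera + 2×spectrometer + 2×relay: mass 41, value 190
Best: 210 sci.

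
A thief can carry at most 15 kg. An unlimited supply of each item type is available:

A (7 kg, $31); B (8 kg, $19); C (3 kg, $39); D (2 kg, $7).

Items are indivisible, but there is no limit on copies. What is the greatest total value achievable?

Best value-per-unit is C at 39/3, and filling with it alone uses weight 5×3=15. No mix of the others beats 5×39 = 195.

$195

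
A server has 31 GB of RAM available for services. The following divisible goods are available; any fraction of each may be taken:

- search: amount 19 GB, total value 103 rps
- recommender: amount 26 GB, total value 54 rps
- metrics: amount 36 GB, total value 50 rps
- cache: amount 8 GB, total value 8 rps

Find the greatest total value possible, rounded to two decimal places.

127.92

Take in order of value per unit:
- search (103/19 per unit): all 19 → value 103, running total 103.00
- recommender (54/26 per unit): 12 of 26 → value 12×54/26 = 24.9231, running total 127.92
Total 127.92.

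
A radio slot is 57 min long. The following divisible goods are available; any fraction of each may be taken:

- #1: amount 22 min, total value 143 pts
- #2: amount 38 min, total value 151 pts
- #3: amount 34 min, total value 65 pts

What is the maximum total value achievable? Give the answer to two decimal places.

Take in order of value per unit:
- #1 (143/22 per unit): all 22 → value 143, running total 143.00
- #2 (151/38 per unit): 35 of 38 → value 35×151/38 = 139.0789, running total 282.08
Total 282.08.

282.08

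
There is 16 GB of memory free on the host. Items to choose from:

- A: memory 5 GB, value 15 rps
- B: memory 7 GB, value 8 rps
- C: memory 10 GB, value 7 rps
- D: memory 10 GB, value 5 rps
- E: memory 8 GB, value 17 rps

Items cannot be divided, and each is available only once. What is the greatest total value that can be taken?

32 rps

Check high-value combinations within 16 GB:
- A+E: memory 5+8=13, value 15+17=32
- B+E: memory 7+8=15, value 8+17=25
- A+B: memory 5+7=12, value 15+8=23
Best: 32 rps.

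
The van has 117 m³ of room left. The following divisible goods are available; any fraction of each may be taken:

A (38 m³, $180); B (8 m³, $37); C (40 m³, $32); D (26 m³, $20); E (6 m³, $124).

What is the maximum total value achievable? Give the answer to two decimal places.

Take in order of value per unit:
- E (124/6 per unit): all 6 → value 124, running total 124.00
- A (180/38 per unit): all 38 → value 180, running total 304.00
- B (37/8 per unit): all 8 → value 37, running total 341.00
- C (32/40 per unit): all 40 → value 32, running total 373.00
- D (20/26 per unit): 25 of 26 → value 25×20/26 = 19.2308, running total 392.23
Total 392.23.

392.23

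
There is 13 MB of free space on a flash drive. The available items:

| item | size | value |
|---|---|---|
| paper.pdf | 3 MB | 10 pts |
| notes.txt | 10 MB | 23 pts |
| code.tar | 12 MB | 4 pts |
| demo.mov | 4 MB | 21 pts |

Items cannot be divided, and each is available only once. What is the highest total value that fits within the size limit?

Check high-value combinations within 13 MB:
- paper.pdf+notes.txt: size 3+10=13, value 10+23=33
- paper.pdf+demo.mov: size 3+4=7, value 10+21=31
- notes.txt: size 10, value 23
Best: 33 pts.

33 pts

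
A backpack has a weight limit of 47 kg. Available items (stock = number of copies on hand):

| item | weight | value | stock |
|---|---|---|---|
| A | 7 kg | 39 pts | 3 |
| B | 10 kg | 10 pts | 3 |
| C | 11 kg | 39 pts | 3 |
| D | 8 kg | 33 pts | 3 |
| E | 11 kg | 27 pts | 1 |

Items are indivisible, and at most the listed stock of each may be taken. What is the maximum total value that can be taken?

Top feasible selections:
- 3×A + 3×D: weight 45, value 216
- 3×A + 2×C: weight 43, value 195
Best: 216 pts.

216 pts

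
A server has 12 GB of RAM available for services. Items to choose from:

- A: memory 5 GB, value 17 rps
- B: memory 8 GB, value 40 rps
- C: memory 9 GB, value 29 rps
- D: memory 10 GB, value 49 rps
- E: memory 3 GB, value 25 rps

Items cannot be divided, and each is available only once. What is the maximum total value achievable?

Check high-value combinations within 12 GB:
- B+E: memory 8+3=11, value 40+25=65
- C+E: memory 9+3=12, value 29+25=54
- D: memory 10, value 49
Best: 65 rps.

65 rps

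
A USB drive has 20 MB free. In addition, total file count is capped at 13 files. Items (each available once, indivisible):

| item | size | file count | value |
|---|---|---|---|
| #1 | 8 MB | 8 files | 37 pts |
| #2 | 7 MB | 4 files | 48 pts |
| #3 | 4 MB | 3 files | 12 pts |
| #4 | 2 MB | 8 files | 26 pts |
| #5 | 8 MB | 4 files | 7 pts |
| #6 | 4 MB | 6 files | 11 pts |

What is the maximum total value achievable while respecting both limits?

85 pts

Feasible sets respecting both limits:
- #1+#2: size 15, file count 12, value 85
- #2+#4: size 9, file count 12, value 74
- #2+#3+#6: size 15, file count 13, value 71
- #2+#3+#5: size 19, file count 11, value 67
Best: 85 pts.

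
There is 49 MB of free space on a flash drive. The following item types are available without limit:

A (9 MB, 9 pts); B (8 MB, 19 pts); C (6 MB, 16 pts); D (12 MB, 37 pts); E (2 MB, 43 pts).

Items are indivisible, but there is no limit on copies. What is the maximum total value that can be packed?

1032 pts

Best value-per-unit is E at 43/2, and filling with it alone uses size 24×2=48. No mix of the others beats 24×43 = 1032.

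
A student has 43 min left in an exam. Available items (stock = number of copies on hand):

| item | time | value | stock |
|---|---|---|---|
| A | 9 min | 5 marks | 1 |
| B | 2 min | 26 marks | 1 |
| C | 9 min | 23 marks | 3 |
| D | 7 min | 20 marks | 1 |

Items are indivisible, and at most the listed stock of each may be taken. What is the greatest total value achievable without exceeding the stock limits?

Top feasible selections:
- 1×B + 3×C + 1×D: time 36, value 115
- 1×A + 1×B + 3×C: time 38, value 100
- 1×A + 1×B + 2×C + 1×D: time 36, value 97
Best: 115 marks.

115 marks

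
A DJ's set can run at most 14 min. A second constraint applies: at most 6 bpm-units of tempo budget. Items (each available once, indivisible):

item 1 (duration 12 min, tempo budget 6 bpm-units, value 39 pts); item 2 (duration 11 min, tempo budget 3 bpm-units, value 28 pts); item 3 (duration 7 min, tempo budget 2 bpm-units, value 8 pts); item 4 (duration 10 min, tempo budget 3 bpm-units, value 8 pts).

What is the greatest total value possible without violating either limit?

39 pts

Feasible sets respecting both limits:
- item 1: duration 12, tempo budget 6, value 39
- item 2: duration 11, tempo budget 3, value 28
- item 3: duration 7, tempo budget 2, value 8
- item 4: duration 10, tempo budget 3, value 8
Best: 39 pts.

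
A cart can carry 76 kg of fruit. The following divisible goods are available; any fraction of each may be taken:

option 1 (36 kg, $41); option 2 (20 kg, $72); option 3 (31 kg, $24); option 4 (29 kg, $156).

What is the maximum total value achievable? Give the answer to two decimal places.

Take in order of value per unit:
- option 4 (156/29 per unit): all 29 → value 156, running total 156.00
- option 2 (72/20 per unit): all 20 → value 72, running total 228.00
- option 1 (41/36 per unit): 27 of 36 → value 27×41/36 = 30.7500, running total 258.75
Total 258.75.

258.75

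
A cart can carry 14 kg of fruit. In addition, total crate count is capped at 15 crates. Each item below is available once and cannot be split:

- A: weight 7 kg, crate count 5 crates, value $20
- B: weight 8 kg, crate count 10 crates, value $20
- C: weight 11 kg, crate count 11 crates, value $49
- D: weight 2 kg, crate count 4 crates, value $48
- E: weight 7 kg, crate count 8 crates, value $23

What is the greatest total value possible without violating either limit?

Feasible sets respecting both limits:
- C+D: weight 13, crate count 15, value 97
- D+E: weight 9, crate count 12, value 71
- A+D: weight 9, crate count 9, value 68
Best: $97.

$97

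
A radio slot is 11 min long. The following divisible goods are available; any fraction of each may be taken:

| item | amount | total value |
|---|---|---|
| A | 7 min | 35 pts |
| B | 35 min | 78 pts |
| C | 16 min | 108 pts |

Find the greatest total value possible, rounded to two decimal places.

Take in order of value per unit:
- C (108/16 per unit): 11 of 16 → value 11×108/16 = 74.2500, running total 74.25
Total 74.25.

74.25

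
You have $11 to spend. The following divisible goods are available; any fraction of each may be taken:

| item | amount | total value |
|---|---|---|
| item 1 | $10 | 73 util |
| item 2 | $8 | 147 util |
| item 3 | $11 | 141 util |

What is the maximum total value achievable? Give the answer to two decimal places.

185.45

Take in order of value per unit:
- item 2 (147/8 per unit): all 8 → value 147, running total 147.00
- item 3 (141/11 per unit): 3 of 11 → value 3×141/11 = 38.4545, running total 185.45
Total 185.45.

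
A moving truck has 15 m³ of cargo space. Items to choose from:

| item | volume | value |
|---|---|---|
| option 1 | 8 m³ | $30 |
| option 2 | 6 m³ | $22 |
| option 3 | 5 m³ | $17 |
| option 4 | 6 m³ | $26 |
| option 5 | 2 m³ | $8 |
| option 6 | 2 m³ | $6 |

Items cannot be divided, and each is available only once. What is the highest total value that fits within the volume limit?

Check high-value combinations within 15 m³:
- option 3+option 4+option 5+option 6: volume 5+6+2+2=15, value 17+26+8+6=57
- option 1+option 4: volume 8+6=14, value 30+26=56
- option 2+option 4+option 5: volume 6+6+2=14, value 22+26+8=56
Best: $57.

$57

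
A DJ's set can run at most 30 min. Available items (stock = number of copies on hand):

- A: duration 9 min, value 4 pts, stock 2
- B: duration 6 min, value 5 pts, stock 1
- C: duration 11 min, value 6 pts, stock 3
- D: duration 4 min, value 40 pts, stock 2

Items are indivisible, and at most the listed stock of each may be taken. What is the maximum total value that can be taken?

Best selections within duration 30 and stock limits:
- 2×C + 2×D: duration 30, value 92
- 1×B + 1×C + 2×D: duration 25, value 91
Best: 92 pts.

92 pts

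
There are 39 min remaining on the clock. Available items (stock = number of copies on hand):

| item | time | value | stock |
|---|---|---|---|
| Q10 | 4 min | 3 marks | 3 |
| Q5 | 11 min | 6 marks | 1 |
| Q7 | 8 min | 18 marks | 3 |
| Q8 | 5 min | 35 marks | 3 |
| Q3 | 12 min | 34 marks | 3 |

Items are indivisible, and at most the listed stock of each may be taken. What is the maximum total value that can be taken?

173 marks

Best selections within time 39 and stock limits:
- 3×Q8 + 2×Q3: time 39, value 173
- 1×Q10 + 1×Q7 + 3×Q8 + 1×Q3: time 39, value 160
Best: 173 marks.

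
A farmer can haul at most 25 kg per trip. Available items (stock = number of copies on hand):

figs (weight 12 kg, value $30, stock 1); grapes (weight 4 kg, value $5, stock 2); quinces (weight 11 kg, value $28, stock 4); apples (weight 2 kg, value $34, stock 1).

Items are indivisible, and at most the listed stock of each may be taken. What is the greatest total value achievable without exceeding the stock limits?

Best selections within weight 25 and stock limits:
- 1×figs + 1×quinces + 1×apples: weight 25, value 92
- 2×quinces + 1×apples: weight 24, value 90
- 1×figs + 2×grapes + 1×apples: weight 22, value 74
Best: $92.

$92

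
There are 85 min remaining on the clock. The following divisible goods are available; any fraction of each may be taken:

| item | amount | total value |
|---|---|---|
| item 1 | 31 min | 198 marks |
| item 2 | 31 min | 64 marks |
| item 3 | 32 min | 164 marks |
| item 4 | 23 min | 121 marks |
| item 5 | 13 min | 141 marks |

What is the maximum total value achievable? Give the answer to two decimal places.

Take in order of value per unit:
- item 5 (141/13 per unit): all 13 → value 141, running total 141.00
- item 1 (198/31 per unit): all 31 → value 198, running total 339.00
- item 4 (121/23 per unit): all 23 → value 121, running total 460.00
- item 3 (164/32 per unit): 18 of 32 → value 18×164/32 = 92.2500, running total 552.25
Total 552.25.

552.25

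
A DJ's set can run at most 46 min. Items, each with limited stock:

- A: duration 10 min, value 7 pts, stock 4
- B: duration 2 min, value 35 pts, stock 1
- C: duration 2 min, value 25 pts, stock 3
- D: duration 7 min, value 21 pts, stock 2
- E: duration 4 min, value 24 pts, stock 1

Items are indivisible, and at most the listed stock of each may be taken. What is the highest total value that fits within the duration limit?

Best selections within duration 46 and stock limits:
- 2×A + 1×B + 3×C + 2×D + 1×E: duration 46, value 190
- 1×A + 1×B + 3×C + 2×D + 1×E: duration 36, value 183
- 1×B + 3×C + 2×D + 1×E: duration 26, value 176
- 2×A + 1×B + 3×C + 1×D + 1×E: duration 39, value 169
Best: 190 pts.

190 pts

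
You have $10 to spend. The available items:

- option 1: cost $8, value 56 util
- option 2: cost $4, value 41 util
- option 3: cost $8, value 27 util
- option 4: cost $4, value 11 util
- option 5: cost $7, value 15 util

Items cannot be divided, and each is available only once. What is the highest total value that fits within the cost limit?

Check high-value combinations within $10:
- option 1: cost 8, value 56
- option 2+option 4: cost 4+4=8, value 41+11=52
- option 2: cost 4, value 41
- option 3: cost 8, value 27
Best: 56 util.

56 util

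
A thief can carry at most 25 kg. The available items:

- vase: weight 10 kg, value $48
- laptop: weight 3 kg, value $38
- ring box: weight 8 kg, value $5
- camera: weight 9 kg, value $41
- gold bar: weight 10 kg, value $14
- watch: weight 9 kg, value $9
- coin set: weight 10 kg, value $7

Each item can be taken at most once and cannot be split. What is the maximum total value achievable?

$127

Check high-value combinations within 25 kg:
- vase+laptop+camera: weight 10+3+9=22, value 48+38+41=127
- vase+laptop+gold bar: weight 10+3+10=23, value 48+38+14=100
- vase+laptop+watch: weight 10+3+9=22, value 48+38+9=95
- laptop+camera+gold bar: weight 3+9+10=22, value 38+41+14=93
- vase+laptop+coin set: weight 10+3+10=23, value 48+38+7=93
Best: $127.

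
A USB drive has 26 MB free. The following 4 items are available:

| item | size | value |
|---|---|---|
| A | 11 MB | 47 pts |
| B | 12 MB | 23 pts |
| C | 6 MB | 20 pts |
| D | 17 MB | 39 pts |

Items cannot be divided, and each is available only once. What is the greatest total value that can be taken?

This is a 0/1 knapsack; check combinations near the capacity.
- A+B: size 11+12=23, value 47+23=70
- A+C: size 11+6=17, value 47+20=67
- C+D: size 6+17=23, value 20+39=59
- A: size 11, value 47
- B+C: size 12+6=18, value 23+20=43
Best: 70 pts.

70 pts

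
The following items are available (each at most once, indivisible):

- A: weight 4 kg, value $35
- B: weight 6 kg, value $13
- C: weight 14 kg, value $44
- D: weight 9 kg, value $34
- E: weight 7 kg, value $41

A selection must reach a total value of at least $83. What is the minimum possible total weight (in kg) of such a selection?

Subsets with value ≥ 83, sorted by total weight:
- A+B+E: weight 17, value 89
- A+D+E: weight 20, value 110
Minimum weight: 17 kg.

17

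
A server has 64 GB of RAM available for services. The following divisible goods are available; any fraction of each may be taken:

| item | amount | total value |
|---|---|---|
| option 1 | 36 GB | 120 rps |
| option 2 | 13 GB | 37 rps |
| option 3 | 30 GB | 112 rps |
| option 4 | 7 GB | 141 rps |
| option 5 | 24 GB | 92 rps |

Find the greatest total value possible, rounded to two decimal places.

355.00

Take in order of value per unit:
- option 4 (141/7 per unit): all 7 → value 141, running total 141.00
- option 5 (92/24 per unit): all 24 → value 92, running total 233.00
- option 3 (112/30 per unit): all 30 → value 112, running total 345.00
- option 1 (120/36 per unit): 3 of 36 → value 3×120/36 = 10.0000, running total 355.00
Total 355.00.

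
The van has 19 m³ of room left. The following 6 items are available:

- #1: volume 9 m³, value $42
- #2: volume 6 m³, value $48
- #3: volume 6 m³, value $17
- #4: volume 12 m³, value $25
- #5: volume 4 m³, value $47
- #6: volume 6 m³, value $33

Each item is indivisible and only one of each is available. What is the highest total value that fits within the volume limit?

$137

Check high-value combinations within 19 m³:
- #1+#2+#5: volume 9+6+4=19, value 42+48+47=137
- #2+#5+#6: volume 6+4+6=16, value 48+47+33=128
- #1+#5+#6: volume 9+4+6=19, value 42+47+33=122
Best: $137.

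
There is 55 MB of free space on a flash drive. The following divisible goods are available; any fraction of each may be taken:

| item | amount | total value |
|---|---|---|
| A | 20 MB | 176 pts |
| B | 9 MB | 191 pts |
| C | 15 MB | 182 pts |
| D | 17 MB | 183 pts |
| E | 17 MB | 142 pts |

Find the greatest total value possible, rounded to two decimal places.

Take in order of value per unit:
- B (191/9 per unit): all 9 → value 191, running total 191.00
- C (182/15 per unit): all 15 → value 182, running total 373.00
- D (183/17 per unit): all 17 → value 183, running total 556.00
- A (176/20 per unit): 14 of 20 → value 14×176/20 = 123.2000, running total 679.20
Total 679.20.

679.20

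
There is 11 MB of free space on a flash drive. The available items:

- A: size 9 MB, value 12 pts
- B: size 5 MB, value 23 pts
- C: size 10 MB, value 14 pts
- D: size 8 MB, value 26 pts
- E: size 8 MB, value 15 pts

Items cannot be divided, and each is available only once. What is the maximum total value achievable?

26 pts

This is a 0/1 knapsack; check combinations near the capacity.
- D: size 8, value 26
- B: size 5, value 23
- E: size 8, value 15
Best: 26 pts.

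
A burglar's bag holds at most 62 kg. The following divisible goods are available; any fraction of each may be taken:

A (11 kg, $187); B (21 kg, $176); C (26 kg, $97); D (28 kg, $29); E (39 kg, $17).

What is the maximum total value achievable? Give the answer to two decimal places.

Take in order of value per unit:
- A (187/11 per unit): all 11 → value 187, running total 187.00
- B (176/21 per unit): all 21 → value 176, running total 363.00
- C (97/26 per unit): all 26 → value 97, running total 460.00
- D (29/28 per unit): 4 of 28 → value 4×29/28 = 4.1429, running total 464.14
Total 464.14.

464.14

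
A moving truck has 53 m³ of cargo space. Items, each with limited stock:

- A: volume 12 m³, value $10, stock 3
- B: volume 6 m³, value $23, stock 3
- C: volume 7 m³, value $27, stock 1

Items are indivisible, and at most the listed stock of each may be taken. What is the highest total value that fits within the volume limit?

Top feasible selections:
- 2×A + 3×B + 1×C: volume 49, value 116
- 1×A + 3×B + 1×C: volume 37, value 106
Best: $116.

$116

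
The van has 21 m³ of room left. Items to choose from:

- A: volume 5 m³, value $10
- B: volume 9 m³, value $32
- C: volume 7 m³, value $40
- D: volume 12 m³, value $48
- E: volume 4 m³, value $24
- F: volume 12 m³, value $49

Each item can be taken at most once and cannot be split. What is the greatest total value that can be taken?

$96

Check high-value combinations within 21 m³:
- B+C+E: volume 9+7+4=20, value 32+40+24=96
- C+F: volume 7+12=19, value 40+49=89
- C+D: volume 7+12=19, value 40+48=88
- A+E+F: volume 5+4+12=21, value 10+24+49=83
Best: $96.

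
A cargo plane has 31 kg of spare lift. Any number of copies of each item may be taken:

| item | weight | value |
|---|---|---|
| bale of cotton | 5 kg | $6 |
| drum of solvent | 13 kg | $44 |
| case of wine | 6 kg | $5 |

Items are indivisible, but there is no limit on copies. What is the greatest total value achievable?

Best value-per-unit is drum of solvent at 44/13; filling with it alone gives 2×44 = 88.
Optimal mix: 1×bale of cotton + 2×drum of solvent → weight 31, value 94.

$94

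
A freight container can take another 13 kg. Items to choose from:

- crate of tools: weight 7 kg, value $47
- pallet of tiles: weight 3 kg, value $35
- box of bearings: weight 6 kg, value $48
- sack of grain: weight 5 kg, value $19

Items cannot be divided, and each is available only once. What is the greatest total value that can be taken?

$95

Check high-value combinations within 13 kg:
- crate of tools+box of bearings: weight 7+6=13, value 47+48=95
- pallet of tiles+box of bearings: weight 3+6=9, value 35+48=83
- crate of tools+pallet of tiles: weight 7+3=10, value 47+35=82
- box of bearings+sack of grain: weight 6+5=11, value 48+19=67
- crate of tools+sack of grain: weight 7+5=12, value 47+19=66
Best: $95.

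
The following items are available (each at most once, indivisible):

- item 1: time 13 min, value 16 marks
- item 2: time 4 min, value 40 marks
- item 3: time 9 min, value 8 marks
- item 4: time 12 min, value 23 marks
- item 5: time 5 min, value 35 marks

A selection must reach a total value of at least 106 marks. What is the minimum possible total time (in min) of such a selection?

30

Subsets with value ≥ 106, sorted by total time:
- item 2+item 3+item 4+item 5: time 30, value 106
- item 1+item 2+item 4+item 5: time 34, value 114
- item 1+item 2+item 3+item 4+item 5: time 43, value 122
Minimum time: 30 min.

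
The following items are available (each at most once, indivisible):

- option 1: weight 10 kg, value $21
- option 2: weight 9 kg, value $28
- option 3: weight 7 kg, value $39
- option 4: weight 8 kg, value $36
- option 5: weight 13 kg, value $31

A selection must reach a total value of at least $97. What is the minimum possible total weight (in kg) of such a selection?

Subsets with value ≥ 97, sorted by total weight:
- option 2+option 3+option 4: weight 24, value 103
- option 3+option 4+option 5: weight 28, value 106
- option 2+option 3+option 5: weight 29, value 98
Minimum weight: 24 kg.

24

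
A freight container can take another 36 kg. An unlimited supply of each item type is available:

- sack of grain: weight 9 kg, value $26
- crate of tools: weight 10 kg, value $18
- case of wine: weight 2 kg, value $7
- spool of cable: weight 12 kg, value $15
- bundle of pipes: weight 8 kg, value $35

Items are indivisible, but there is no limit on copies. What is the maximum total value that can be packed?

$154

Best value-per-unit is bundle of pipes at 35/8; filling with it alone gives 4×35 = 140.
Optimal mix: 2×case of wine + 4×bundle of pipes → weight 36, value 154.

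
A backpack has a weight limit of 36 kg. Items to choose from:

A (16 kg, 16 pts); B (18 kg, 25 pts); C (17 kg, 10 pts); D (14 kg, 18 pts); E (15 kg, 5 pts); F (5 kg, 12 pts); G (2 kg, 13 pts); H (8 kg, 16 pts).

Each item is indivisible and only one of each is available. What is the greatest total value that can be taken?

This is a 0/1 knapsack; check combinations near the capacity.
- B+F+G+H: weight 18+5+2+8=33, value 25+12+13+16=66
- D+F+G+H: weight 14+5+2+8=29, value 18+12+13+16=59
- A+F+G+H: weight 16+5+2+8=31, value 16+12+13+16=57
- B+D+G: weight 18+14+2=34, value 25+18+13=56
Best: 66 pts.

66 pts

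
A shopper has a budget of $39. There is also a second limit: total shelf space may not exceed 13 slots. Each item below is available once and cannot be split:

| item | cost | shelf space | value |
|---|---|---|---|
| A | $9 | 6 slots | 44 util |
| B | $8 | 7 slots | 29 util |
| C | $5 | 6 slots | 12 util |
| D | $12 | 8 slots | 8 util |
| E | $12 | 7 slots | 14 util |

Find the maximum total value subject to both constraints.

Feasible sets respecting both limits:
- A+B: cost 17, shelf space 13, value 73
- A+E: cost 21, shelf space 13, value 58
- A+C: cost 14, shelf space 12, value 56
- A: cost 9, shelf space 6, value 44
Best: 73 util.

73 util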